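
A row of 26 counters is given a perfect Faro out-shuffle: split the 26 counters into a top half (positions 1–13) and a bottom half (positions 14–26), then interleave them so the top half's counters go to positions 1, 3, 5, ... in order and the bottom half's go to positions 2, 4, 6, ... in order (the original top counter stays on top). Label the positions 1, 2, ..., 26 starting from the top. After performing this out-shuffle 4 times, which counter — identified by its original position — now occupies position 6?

Work backwards from position 6, undoing one out-shuffle at a time:
6 ← 16 ← 21 ← 11 ← 6
So the counter now at position 6 started at position 6.

6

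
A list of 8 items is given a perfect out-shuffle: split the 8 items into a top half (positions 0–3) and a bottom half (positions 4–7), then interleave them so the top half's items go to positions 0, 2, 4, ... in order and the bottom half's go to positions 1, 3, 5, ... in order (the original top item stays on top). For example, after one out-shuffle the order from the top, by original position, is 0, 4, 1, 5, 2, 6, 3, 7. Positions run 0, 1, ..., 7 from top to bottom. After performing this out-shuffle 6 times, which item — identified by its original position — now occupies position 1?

1

Work backwards from position 1, undoing one out-shuffle at a time:
1 ← 4 ← 2 ← 1 ← 4 ← 2 ← 1
So the item now at position 1 started at position 1.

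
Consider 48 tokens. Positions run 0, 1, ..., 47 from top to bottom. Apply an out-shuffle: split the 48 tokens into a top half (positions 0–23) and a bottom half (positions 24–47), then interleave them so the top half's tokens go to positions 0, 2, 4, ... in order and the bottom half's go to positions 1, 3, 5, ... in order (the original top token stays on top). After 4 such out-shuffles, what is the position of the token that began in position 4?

Track the token's position through each out-shuffle:
4 → 8 → 16 → 32 → 17

17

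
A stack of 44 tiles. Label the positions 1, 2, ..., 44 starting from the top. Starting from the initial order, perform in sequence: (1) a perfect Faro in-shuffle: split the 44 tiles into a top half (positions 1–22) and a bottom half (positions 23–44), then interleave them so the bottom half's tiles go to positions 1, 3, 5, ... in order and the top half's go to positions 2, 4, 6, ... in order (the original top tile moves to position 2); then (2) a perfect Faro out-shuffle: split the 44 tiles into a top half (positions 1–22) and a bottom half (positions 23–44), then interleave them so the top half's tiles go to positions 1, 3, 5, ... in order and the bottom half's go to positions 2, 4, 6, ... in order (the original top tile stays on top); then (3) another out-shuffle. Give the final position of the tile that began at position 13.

Track the tile from position 13 forward through each operation:
  after op 1 (in-shuffle): 13 → 26
  after op 2 (out-shuffle): 26 → 8
  after op 3 (out-shuffle): 8 → 15

15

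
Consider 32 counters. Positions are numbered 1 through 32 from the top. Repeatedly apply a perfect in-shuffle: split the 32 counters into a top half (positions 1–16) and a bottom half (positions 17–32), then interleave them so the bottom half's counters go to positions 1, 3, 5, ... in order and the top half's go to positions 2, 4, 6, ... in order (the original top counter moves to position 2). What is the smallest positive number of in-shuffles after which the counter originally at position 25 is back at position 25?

10

Follow position 25 under repeated in-shuffles:
25 → 17 → 1 → 2 → 4 → 8 → 16 → 32 → 31 → 29 → 25
It first returns after 10 in-shuffles.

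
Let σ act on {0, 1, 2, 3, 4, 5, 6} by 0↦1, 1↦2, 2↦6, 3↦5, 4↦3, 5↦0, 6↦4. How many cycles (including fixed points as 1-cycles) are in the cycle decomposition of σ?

1

Cycle decomposition: (0 1 2 6 4 3 5).
1 cycle.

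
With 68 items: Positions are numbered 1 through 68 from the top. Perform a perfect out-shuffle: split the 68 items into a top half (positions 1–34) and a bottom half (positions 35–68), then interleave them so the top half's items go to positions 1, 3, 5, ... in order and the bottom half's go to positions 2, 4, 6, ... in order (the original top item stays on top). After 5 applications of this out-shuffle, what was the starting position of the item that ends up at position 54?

55

Work backwards from position 54, undoing one out-shuffle at a time:
54 ← 61 ← 31 ← 16 ← 42 ← 55
So the item now at position 54 started at position 55.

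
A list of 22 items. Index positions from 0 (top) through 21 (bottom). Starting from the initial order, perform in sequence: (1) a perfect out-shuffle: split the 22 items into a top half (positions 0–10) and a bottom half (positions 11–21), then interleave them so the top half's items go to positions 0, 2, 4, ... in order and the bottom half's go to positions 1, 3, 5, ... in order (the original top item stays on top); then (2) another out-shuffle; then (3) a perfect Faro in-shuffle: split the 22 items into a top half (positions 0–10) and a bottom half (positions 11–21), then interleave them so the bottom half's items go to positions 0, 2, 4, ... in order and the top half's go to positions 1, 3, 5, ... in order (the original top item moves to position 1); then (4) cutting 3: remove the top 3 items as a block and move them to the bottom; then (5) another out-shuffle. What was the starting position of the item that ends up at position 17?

Undo the operations in reverse order, starting from position 17:
  undo op 5 (out-shuffle, from bottom half): 17 ← 19
  undo op 4 (cut 3): 19 ← 0
  undo op 3 (in-shuffle, from bottom half): 0 ← 11
  undo op 2 (out-shuffle, from bottom half): 11 ← 16
  undo op 1 (out-shuffle, from top half): 16 ← 8
So the item at position 17 came from original position 8.

8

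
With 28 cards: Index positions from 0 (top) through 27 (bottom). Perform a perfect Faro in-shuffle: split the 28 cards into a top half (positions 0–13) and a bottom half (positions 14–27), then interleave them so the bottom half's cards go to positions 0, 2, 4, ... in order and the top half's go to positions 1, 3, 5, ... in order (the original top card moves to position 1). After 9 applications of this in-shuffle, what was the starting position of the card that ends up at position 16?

6

Work backwards from position 16, undoing one in-shuffle at a time:
16 ← 22 ← 25 ← 12 ← 20 ← 24 ← 26 ← 27 ← 13 ← 6
So the card now at position 16 started at position 6.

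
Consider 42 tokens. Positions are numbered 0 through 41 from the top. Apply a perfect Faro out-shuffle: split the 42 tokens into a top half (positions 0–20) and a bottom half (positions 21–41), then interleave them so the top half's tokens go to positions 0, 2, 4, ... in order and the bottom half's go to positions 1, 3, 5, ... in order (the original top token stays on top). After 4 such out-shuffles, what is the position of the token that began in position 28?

38

Track the token's position through each out-shuffle:
28 → 15 → 30 → 19 → 38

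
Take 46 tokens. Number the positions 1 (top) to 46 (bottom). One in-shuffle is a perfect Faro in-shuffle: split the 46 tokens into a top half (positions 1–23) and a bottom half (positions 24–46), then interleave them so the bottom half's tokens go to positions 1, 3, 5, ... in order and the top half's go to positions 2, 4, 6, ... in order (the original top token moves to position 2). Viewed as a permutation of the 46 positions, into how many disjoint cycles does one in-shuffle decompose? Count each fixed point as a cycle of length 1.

Trace each unvisited position around until it returns:
(1 2 4 8 16 32 ... len 23) (5 10 20 40 33 19 ... len 23)
2 cycles in total.

2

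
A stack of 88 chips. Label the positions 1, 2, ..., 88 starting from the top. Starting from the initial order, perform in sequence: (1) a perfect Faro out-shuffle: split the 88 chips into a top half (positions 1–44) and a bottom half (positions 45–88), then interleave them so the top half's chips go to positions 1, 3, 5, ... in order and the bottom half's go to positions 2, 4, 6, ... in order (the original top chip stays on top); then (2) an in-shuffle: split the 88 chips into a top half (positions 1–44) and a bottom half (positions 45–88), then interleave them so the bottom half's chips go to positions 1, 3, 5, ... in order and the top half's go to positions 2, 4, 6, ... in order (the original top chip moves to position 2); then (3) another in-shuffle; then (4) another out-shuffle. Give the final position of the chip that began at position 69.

Track the chip from position 69 forward through each operation:
  after op 1 (out-shuffle): 69 → 50
  after op 2 (in-shuffle): 50 → 11
  after op 3 (in-shuffle): 11 → 22
  after op 4 (out-shuffle): 22 → 43

43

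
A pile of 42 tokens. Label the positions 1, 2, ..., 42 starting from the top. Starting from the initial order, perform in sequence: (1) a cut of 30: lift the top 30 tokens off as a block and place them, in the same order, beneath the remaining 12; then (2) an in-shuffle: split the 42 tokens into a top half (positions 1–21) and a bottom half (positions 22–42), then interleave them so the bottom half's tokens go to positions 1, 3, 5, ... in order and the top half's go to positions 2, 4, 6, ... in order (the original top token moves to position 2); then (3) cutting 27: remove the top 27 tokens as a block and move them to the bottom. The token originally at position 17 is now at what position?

30

Track the token from position 17 forward through each operation:
  after op 1 (cut 30): 17 → 29
  after op 2 (in-shuffle): 29 → 15
  after op 3 (cut 27): 15 → 30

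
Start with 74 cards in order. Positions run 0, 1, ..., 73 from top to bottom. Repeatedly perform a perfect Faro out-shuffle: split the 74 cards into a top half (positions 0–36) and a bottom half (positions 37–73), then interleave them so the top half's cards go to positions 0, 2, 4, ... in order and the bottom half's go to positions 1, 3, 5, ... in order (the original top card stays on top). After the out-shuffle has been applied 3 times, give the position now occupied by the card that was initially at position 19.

Track the card's position through each out-shuffle:
19 → 38 → 3 → 6

6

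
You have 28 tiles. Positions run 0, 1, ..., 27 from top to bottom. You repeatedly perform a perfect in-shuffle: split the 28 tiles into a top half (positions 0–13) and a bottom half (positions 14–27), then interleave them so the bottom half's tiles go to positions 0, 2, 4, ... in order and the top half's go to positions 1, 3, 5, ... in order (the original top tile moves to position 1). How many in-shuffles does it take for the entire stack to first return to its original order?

28

The in-shuffle permutes the 28 positions with cycle lengths [28].
Every tile is home exactly when every cycle has completed a whole number of laps, i.e. after lcm(28) = 28 in-shuffles.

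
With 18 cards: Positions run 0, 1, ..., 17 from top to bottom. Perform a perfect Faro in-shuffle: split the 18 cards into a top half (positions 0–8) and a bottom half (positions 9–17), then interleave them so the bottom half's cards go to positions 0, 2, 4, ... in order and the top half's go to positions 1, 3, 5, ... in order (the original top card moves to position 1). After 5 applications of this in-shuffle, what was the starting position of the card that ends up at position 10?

Work backwards from position 10, undoing one in-shuffle at a time:
10 ← 14 ← 16 ← 17 ← 8 ← 13
So the card now at position 10 started at position 13.

13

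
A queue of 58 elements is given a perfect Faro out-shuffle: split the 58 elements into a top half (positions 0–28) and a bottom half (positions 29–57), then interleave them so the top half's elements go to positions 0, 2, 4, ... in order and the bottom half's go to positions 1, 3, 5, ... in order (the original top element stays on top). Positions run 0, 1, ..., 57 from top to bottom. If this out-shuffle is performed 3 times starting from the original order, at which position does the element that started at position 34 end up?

Track the element's position through each out-shuffle:
34 → 11 → 22 → 44

44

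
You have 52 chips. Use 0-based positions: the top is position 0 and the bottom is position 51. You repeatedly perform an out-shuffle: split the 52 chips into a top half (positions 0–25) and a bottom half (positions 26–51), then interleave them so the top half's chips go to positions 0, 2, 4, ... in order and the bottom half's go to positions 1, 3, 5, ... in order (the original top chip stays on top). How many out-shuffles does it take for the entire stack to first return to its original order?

The out-shuffle permutes the 52 positions with cycle lengths [1, 1, 2, 8, 8, 8, 8, 8, 8].
Every chip is home exactly when every cycle has completed a whole number of laps, i.e. after lcm(1, 2, 8) = 8 out-shuffles.

8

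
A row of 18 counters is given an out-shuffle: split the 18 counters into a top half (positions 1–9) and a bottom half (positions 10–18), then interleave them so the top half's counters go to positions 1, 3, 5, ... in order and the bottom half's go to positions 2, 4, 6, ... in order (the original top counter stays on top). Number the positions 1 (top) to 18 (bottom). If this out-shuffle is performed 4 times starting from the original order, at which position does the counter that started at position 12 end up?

7

Track the counter's position through each out-shuffle:
12 → 6 → 11 → 4 → 7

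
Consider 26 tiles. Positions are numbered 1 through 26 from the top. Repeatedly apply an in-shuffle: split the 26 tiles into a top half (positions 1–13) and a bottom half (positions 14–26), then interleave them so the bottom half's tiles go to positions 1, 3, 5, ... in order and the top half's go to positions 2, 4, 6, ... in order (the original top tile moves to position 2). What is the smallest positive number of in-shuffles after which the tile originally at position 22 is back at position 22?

18

Follow position 22 under repeated in-shuffles:
22 → 17 → 7 → 14 → 1 → 2 → 4 → 8 → 16 → 5 → 10 → 20 → 13 → 26 → 25 → 23 → 19 → 11 → 22
It first returns after 18 in-shuffles.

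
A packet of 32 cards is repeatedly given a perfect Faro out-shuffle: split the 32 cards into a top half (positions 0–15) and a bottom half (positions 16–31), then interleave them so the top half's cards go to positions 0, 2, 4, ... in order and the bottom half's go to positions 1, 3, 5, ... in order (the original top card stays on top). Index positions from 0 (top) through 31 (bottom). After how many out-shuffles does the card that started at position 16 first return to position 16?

Follow position 16 under repeated out-shuffles:
16 → 1 → 2 → 4 → 8 → 16
It first returns after 5 out-shuffles.

5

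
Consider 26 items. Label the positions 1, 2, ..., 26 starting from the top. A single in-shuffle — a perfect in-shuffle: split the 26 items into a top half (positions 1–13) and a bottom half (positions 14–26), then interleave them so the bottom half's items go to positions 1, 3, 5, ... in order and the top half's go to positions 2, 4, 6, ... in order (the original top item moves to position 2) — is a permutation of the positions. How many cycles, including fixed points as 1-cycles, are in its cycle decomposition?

Trace each unvisited position around until it returns:
(1 2 4 8 16 5 ... len 18) (3 6 12 24 21 15) (9 18)
3 cycles in total.

3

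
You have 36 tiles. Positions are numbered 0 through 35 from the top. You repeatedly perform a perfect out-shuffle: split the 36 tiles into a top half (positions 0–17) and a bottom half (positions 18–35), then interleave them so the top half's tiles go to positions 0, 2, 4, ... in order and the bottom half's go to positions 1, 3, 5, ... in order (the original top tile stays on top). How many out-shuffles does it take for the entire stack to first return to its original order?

The out-shuffle permutes the 36 positions with cycle lengths [1, 1, 3, 3, 4, 12, 12].
Every tile is home exactly when every cycle has completed a whole number of laps, i.e. after lcm(1, 3, 4, 12) = 12 out-shuffles.

12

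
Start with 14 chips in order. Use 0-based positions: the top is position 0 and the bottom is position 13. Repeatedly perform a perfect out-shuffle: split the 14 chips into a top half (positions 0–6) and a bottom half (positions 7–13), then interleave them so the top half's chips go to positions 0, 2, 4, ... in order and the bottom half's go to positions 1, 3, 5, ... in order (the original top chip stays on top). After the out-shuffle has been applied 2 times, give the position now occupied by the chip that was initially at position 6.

11

Track the chip's position through each out-shuffle:
6 → 12 → 11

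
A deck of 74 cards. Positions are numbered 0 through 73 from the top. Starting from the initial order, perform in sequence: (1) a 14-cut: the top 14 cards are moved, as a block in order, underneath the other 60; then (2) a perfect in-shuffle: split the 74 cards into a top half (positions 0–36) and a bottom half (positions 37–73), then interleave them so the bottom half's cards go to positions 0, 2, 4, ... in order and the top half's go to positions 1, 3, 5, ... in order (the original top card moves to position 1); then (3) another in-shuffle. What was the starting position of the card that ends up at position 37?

Undo the operations in reverse order, starting from position 37:
  undo op 3 (in-shuffle, from top half): 37 ← 18
  undo op 2 (in-shuffle, from bottom half): 18 ← 46
  undo op 1 (cut 14): 46 ← 60
So the card at position 37 came from original position 60.

60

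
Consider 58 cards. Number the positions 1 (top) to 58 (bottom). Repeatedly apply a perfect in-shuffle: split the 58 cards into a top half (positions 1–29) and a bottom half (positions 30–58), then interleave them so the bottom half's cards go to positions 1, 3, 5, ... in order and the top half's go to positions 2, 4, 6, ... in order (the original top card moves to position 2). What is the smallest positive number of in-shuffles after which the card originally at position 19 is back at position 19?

58

Follow position 19 under repeated in-shuffles:
19 → 38 → 17 → 34 → 9 → 18 → 36 → 13 → ... → 19 (length 58)
It first returns after 58 in-shuffles.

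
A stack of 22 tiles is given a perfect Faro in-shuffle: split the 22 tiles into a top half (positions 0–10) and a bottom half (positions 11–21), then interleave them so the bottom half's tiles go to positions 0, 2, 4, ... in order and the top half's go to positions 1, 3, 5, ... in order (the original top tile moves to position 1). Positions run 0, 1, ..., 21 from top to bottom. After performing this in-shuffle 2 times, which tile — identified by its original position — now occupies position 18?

Work backwards from position 18, undoing one in-shuffle at a time:
18 ← 20 ← 21
So the tile now at position 18 started at position 21.

21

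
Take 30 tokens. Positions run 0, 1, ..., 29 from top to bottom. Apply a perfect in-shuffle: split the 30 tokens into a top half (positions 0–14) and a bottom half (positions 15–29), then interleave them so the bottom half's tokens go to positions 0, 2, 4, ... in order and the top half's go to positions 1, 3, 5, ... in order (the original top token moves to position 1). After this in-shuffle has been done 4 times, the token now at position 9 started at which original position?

19

Work backwards from position 9, undoing one in-shuffle at a time:
9 ← 4 ← 17 ← 8 ← 19
So the token now at position 9 started at position 19.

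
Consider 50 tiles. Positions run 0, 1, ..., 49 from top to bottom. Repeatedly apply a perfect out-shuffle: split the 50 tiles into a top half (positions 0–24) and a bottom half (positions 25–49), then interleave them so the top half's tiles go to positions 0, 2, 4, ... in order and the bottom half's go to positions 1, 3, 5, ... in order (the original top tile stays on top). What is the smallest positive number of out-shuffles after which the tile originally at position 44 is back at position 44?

Follow position 44 under repeated out-shuffles:
44 → 39 → 29 → 9 → 18 → 36 → 23 → 46 → ... → 44 (length 21)
It first returns after 21 out-shuffles.

21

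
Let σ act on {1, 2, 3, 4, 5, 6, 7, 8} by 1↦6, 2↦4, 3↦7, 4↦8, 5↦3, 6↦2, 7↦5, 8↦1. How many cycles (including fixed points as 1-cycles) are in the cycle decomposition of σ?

2

Cycle decomposition: (1 6 2 4 8) (3 7 5).
2 cycles.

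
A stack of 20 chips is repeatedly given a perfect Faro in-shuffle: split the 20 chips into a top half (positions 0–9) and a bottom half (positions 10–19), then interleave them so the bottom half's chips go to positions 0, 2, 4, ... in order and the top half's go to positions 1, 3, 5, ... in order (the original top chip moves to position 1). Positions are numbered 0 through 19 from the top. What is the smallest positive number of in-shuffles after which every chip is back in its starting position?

The in-shuffle permutes the 20 positions with cycle lengths [2, 3, 3, 6, 6].
Every chip is home exactly when every cycle has completed a whole number of laps, i.e. after lcm(2, 3, 6) = 6 in-shuffles.

6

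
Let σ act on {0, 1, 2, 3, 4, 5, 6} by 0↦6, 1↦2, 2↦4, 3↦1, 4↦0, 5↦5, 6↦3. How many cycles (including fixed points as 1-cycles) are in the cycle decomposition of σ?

Cycle decomposition: (0 6 3 1 2 4) (5).
2 cycles.

2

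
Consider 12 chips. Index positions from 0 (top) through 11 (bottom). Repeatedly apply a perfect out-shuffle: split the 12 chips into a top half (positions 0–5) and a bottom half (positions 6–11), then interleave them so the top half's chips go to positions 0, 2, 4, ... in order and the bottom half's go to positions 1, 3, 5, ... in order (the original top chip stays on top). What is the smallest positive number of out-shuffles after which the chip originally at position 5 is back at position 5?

10

Follow position 5 under repeated out-shuffles:
5 → 10 → 9 → 7 → 3 → 6 → 1 → 2 → 4 → 8 → 5
It first returns after 10 out-shuffles.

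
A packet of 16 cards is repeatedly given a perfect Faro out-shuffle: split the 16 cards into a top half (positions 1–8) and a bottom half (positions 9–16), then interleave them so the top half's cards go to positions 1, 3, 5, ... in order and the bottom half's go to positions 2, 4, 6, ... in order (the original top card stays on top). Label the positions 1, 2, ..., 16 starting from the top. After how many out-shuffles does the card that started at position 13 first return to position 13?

Follow position 13 under repeated out-shuffles:
13 → 10 → 4 → 7 → 13
It first returns after 4 out-shuffles.

4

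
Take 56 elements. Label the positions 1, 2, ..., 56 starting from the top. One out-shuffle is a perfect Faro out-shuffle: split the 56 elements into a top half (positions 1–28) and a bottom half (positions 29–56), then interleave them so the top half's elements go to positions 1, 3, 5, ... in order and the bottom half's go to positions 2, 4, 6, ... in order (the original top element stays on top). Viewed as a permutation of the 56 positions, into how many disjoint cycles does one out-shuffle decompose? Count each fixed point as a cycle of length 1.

Trace each unvisited position around until it returns:
(1) (2 3 5 9 17 33 ... len 20) (4 7 13 25 49 42 ... len 20) (6 11 21 41 26 51 46 36 16 31) (12 23 45 34) (56)
6 cycles in total.

6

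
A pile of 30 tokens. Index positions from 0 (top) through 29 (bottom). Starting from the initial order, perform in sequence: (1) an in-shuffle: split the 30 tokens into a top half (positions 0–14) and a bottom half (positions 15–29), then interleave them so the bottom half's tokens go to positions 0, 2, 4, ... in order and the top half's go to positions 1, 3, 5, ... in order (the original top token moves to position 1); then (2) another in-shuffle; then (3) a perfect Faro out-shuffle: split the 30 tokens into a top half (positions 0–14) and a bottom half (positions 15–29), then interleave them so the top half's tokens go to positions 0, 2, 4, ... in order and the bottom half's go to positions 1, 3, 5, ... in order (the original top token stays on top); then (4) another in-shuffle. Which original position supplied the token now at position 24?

14

Undo the operations in reverse order, starting from position 24:
  undo op 4 (in-shuffle, from bottom half): 24 ← 27
  undo op 3 (out-shuffle, from bottom half): 27 ← 28
  undo op 2 (in-shuffle, from bottom half): 28 ← 29
  undo op 1 (in-shuffle, from top half): 29 ← 14
So the token at position 24 came from original position 14.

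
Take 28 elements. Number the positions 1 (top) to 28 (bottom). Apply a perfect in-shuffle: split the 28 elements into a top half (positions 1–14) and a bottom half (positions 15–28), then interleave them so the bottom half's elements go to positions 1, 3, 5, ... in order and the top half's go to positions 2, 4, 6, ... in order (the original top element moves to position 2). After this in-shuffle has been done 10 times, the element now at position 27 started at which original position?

Work backwards from position 27, undoing one in-shuffle at a time:
27 ← 28 ← 14 ← 7 ← 18 ← 9 ← 19 ← 24 ← 12 ← 6 ← 3
So the element now at position 27 started at position 3.

3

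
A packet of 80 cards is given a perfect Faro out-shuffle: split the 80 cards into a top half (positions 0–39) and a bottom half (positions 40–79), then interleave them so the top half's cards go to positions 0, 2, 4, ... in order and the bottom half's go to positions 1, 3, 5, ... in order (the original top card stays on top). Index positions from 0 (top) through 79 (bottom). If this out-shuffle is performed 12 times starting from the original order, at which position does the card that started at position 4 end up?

31

Track the card's position through each out-shuffle:
4 → 8 → 16 → 32 → 64 → 49 → 19 → 38 → 76 → 73 → 67 → 55 → 31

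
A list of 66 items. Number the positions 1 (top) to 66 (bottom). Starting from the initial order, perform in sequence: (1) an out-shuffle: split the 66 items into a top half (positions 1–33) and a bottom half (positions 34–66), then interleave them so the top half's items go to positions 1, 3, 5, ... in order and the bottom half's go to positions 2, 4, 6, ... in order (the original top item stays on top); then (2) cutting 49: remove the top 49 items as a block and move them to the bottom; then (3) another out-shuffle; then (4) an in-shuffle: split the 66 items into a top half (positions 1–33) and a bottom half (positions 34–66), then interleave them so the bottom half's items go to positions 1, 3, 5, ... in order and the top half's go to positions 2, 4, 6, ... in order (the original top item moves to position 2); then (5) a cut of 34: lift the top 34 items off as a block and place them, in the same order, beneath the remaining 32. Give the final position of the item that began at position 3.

Track the item from position 3 forward through each operation:
  after op 1 (out-shuffle): 3 → 5
  after op 2 (cut 49): 5 → 22
  after op 3 (out-shuffle): 22 → 43
  after op 4 (in-shuffle): 43 → 19
  after op 5 (cut 34): 19 → 51

51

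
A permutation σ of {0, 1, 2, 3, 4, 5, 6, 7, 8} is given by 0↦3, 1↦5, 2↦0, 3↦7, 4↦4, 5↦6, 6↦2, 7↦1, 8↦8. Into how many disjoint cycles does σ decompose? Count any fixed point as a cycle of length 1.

Cycle decomposition: (0 3 7 1 5 6 2) (4) (8).
3 cycles.

3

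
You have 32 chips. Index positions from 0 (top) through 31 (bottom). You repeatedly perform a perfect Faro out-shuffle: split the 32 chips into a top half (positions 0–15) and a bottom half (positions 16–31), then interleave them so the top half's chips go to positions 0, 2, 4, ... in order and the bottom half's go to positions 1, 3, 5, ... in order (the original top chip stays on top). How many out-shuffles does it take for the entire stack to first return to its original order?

5

The out-shuffle permutes the 32 positions with cycle lengths [1, 1, 5, 5, 5, 5, 5, 5].
Every chip is home exactly when every cycle has completed a whole number of laps, i.e. after lcm(1, 5) = 5 out-shuffles.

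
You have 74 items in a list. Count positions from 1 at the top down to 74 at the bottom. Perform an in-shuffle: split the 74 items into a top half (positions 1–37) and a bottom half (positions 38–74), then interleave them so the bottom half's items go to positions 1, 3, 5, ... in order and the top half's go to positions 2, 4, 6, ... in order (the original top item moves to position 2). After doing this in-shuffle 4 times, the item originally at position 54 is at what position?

Track the item's position through each in-shuffle:
54 → 33 → 66 → 57 → 39

39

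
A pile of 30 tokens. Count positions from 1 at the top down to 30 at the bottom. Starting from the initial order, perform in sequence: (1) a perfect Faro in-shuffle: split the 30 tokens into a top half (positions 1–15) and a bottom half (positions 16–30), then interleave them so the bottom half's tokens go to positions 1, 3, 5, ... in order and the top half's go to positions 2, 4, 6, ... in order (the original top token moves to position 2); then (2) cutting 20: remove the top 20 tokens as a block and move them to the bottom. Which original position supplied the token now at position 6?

Undo the operations in reverse order, starting from position 6:
  undo op 2 (cut 20): 6 ← 26
  undo op 1 (in-shuffle, from top half): 26 ← 13
So the token at position 6 came from original position 13.

13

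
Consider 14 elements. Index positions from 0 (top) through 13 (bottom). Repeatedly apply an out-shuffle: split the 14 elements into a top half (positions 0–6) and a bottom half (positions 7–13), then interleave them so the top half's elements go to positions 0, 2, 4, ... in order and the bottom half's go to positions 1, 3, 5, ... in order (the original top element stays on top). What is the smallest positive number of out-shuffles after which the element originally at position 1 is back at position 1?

Follow position 1 under repeated out-shuffles:
1 → 2 → 4 → 8 → 3 → 6 → 12 → 11 → 9 → 5 → 10 → 7 → 1
It first returns after 12 out-shuffles.

12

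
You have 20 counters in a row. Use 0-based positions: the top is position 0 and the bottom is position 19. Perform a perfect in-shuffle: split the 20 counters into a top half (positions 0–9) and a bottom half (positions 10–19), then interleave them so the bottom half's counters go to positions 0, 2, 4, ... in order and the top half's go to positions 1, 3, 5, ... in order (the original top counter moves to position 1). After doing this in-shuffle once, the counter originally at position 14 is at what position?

8

Track the counter's position through each in-shuffle:
14 → 8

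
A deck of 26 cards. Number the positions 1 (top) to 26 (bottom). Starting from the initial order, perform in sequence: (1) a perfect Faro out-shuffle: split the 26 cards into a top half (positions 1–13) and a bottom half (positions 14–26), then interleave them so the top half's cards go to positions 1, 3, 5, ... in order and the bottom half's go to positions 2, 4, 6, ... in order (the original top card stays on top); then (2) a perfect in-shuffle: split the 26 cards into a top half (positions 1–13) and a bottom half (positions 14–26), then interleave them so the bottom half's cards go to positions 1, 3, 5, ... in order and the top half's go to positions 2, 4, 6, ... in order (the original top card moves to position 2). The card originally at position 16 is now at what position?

Track the card from position 16 forward through each operation:
  after op 1 (out-shuffle): 16 → 6
  after op 2 (in-shuffle): 6 → 12

12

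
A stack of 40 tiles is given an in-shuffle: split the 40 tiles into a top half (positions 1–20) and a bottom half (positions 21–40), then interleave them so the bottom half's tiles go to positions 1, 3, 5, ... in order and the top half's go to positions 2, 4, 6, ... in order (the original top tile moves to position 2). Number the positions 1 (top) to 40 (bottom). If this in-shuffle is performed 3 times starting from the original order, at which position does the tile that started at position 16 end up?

Track the tile's position through each in-shuffle:
16 → 32 → 23 → 5

5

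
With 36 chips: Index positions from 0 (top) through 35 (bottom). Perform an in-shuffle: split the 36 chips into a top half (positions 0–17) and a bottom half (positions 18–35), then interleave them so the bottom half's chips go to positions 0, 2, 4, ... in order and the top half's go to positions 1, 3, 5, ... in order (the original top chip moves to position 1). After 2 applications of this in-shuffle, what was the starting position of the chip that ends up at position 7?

Work backwards from position 7, undoing one in-shuffle at a time:
7 ← 3 ← 1
So the chip now at position 7 started at position 1.

1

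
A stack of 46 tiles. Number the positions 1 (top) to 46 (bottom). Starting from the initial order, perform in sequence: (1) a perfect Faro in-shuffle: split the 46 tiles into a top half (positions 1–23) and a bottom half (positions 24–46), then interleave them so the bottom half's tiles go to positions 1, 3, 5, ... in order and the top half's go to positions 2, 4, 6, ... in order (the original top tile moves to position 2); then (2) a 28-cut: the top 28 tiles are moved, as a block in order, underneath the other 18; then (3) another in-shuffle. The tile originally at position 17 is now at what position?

Track the tile from position 17 forward through each operation:
  after op 1 (in-shuffle): 17 → 34
  after op 2 (cut 28): 34 → 6
  after op 3 (in-shuffle): 6 → 12

12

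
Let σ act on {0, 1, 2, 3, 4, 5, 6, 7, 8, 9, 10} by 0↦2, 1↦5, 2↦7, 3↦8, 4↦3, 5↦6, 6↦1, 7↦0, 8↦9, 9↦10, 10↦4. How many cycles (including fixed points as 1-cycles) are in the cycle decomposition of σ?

Cycle decomposition: (0 2 7) (1 5 6) (3 8 9 10 4).
3 cycles.

3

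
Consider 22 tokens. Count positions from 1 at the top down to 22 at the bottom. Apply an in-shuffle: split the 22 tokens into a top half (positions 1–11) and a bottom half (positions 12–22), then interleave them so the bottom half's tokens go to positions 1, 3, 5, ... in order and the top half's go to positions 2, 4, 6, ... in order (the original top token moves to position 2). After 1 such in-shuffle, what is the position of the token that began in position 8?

16

Track the token's position through each in-shuffle:
8 → 16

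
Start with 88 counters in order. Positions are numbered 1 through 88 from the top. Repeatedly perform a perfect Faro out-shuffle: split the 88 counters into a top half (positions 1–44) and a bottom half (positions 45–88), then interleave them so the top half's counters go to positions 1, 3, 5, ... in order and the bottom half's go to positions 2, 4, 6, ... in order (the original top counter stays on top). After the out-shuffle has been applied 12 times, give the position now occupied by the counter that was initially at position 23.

68

Track the counter's position through each out-shuffle:
23 → 45 → 2 → 3 → 5 → 9 → 17 → 33 → 65 → 42 → 83 → 78 → 68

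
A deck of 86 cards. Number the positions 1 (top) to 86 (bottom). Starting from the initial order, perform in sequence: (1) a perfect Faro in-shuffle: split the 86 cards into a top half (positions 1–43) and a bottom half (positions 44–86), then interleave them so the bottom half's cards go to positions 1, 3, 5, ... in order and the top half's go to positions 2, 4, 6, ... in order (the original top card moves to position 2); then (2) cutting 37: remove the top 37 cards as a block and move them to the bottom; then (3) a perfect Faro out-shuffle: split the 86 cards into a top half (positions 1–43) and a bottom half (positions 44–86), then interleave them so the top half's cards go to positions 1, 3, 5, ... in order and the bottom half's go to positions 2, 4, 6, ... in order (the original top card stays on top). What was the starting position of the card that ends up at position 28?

4

Undo the operations in reverse order, starting from position 28:
  undo op 3 (out-shuffle, from bottom half): 28 ← 57
  undo op 2 (cut 37): 57 ← 8
  undo op 1 (in-shuffle, from top half): 8 ← 4
So the card at position 28 came from original position 4.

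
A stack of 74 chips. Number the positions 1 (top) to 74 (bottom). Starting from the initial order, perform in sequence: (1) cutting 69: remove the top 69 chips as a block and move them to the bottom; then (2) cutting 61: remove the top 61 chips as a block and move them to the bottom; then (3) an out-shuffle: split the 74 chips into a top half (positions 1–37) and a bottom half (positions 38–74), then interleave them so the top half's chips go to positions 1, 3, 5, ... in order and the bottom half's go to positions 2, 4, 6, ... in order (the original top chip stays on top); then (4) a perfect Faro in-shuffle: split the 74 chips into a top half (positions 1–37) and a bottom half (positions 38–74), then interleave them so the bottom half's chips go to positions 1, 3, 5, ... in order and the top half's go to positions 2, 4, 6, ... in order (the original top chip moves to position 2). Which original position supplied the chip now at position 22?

62

Undo the operations in reverse order, starting from position 22:
  undo op 4 (in-shuffle, from top half): 22 ← 11
  undo op 3 (out-shuffle, from top half): 11 ← 6
  undo op 2 (cut 61): 6 ← 67
  undo op 1 (cut 69): 67 ← 62
So the chip at position 22 came from original position 62.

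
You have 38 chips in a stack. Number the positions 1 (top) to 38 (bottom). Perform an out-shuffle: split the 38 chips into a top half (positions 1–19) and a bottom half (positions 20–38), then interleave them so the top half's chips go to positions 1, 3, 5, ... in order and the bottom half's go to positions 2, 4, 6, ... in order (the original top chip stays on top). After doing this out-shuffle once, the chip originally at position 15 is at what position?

Track the chip's position through each out-shuffle:
15 → 29

29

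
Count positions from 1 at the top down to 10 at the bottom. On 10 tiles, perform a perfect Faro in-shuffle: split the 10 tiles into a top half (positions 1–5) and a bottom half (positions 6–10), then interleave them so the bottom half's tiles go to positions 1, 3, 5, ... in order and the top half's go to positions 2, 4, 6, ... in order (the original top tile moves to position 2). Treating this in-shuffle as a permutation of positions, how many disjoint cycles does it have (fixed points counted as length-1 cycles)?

1

Trace each unvisited position around until it returns:
(1 2 4 8 5 10 9 7 3 6)
1 cycle in total.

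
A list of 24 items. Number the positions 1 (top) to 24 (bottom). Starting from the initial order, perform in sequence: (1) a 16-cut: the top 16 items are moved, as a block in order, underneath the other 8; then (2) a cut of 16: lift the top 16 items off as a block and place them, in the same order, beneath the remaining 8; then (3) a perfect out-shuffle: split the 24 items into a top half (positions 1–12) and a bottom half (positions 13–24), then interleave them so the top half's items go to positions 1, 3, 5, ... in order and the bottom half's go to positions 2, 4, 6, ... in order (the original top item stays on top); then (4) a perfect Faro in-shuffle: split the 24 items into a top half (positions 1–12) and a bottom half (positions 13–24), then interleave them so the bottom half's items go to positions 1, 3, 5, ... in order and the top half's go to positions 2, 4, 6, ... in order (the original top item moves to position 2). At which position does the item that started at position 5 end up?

11

Track the item from position 5 forward through each operation:
  after op 1 (cut 16): 5 → 13
  after op 2 (cut 16): 13 → 21
  after op 3 (out-shuffle): 21 → 18
  after op 4 (in-shuffle): 18 → 11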